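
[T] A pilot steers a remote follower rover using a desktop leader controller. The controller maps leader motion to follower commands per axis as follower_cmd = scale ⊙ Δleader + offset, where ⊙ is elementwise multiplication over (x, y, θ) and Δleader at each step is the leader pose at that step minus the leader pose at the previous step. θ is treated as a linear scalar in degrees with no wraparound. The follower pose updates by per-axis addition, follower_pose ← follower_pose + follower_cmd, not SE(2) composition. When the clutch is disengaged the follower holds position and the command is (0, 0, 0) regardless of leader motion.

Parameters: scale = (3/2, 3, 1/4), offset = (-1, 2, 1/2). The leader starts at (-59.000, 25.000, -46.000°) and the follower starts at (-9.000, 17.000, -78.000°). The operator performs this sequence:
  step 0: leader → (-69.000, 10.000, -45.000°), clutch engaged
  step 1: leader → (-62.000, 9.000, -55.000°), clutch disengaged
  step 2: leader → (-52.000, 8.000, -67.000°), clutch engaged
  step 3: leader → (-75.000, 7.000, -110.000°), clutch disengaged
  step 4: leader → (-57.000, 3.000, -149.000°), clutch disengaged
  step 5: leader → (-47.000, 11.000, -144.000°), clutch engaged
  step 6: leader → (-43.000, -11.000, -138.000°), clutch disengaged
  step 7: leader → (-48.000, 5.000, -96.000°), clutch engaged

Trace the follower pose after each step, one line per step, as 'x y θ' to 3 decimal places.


step 0: Δleader=(-10.000, -15.000, 1.000°), engaged; cmd=(-16.000, -43.000, 0.750°) → follower=(-25.000, -26.000, -77.250°)
step 1: Δleader=(7.000, -1.000, -10.000°), disengaged; cmd=(0,0,0) → follower holds at (-25.000, -26.000, -77.250°)
step 2: Δleader=(10.000, -1.000, -12.000°), engaged; cmd=(14.000, -1.000, -2.500°) → follower=(-11.000, -27.000, -79.750°)
step 3: Δleader=(-23.000, -1.000, -43.000°), disengaged; cmd=(0,0,0) → follower holds at (-11.000, -27.000, -79.750°)
step 4: Δleader=(18.000, -4.000, -39.000°), disengaged; cmd=(0,0,0) → follower holds at (-11.000, -27.000, -79.750°)
step 5: Δleader=(10.000, 8.000, 5.000°), engaged; cmd=(14.000, 26.000, 1.750°) → follower=(3.000, -1.000, -78.000°)
step 6: Δleader=(4.000, -22.000, 6.000°), disengaged; cmd=(0,0,0) → follower holds at (3.000, -1.000, -78.000°)
step 7: Δleader=(-5.000, 16.000, 42.000°), engaged; cmd=(-8.500, 50.000, 11.000°) → follower=(-5.500, 49.000, -67.000°)

-25.000 -26.000 -77.250
-25.000 -26.000 -77.250
-11.000 -27.000 -79.750
-11.000 -27.000 -79.750
-11.000 -27.000 -79.750
3.000 -1.000 -78.000
3.000 -1.000 -78.000
-5.500 49.000 -67.000


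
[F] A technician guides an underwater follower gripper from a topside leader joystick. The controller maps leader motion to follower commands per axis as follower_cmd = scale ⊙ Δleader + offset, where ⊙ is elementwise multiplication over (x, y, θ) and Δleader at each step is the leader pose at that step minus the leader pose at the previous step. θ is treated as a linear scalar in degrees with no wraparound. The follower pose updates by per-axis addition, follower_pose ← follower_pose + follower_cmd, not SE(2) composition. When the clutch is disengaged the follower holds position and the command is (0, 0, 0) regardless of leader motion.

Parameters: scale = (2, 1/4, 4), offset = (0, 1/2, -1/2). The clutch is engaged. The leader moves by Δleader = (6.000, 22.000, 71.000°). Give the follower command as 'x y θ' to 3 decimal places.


12.000 6.000 283.500

axis x: 2·6.000 + 0 = 12.000
axis y: 1/4·22.000 + 1/2 = 6.000
axis θ: 4·71.000 + -1/2 = 283.500


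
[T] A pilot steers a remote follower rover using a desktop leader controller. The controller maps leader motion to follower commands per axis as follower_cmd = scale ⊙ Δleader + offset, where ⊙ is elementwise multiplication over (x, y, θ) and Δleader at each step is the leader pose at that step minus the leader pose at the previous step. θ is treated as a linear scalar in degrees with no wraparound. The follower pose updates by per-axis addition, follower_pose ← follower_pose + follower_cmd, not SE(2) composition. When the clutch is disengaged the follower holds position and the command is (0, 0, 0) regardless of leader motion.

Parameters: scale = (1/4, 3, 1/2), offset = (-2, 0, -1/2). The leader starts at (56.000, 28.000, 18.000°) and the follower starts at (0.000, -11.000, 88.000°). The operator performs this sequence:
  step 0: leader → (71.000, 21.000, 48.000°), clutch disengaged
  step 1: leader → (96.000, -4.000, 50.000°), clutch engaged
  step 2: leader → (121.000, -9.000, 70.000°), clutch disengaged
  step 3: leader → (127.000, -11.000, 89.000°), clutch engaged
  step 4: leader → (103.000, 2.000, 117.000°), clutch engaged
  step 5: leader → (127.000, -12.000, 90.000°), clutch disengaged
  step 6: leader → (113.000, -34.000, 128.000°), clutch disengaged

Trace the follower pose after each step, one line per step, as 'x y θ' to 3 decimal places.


0.000 -11.000 88.000
4.250 -86.000 88.500
4.250 -86.000 88.500
3.750 -92.000 97.500
-4.250 -53.000 111.000
-4.250 -53.000 111.000
-4.250 -53.000 111.000

step 0: Δleader=(15.000, -7.000, 30.000°), disengaged; cmd=(0,0,0) → follower holds at (0.000, -11.000, 88.000°)
step 1: Δleader=(25.000, -25.000, 2.000°), engaged; cmd=(4.250, -75.000, 0.500°) → follower=(4.250, -86.000, 88.500°)
step 2: Δleader=(25.000, -5.000, 20.000°), disengaged; cmd=(0,0,0) → follower holds at (4.250, -86.000, 88.500°)
step 3: Δleader=(6.000, -2.000, 19.000°), engaged; cmd=(-0.500, -6.000, 9.000°) → follower=(3.750, -92.000, 97.500°)
step 4: Δleader=(-24.000, 13.000, 28.000°), engaged; cmd=(-8.000, 39.000, 13.500°) → follower=(-4.250, -53.000, 111.000°)
step 5: Δleader=(24.000, -14.000, -27.000°), disengaged; cmd=(0,0,0) → follower holds at (-4.250, -53.000, 111.000°)
step 6: Δleader=(-14.000, -22.000, 38.000°), disengaged; cmd=(0,0,0) → follower holds at (-4.250, -53.000, 111.000°)


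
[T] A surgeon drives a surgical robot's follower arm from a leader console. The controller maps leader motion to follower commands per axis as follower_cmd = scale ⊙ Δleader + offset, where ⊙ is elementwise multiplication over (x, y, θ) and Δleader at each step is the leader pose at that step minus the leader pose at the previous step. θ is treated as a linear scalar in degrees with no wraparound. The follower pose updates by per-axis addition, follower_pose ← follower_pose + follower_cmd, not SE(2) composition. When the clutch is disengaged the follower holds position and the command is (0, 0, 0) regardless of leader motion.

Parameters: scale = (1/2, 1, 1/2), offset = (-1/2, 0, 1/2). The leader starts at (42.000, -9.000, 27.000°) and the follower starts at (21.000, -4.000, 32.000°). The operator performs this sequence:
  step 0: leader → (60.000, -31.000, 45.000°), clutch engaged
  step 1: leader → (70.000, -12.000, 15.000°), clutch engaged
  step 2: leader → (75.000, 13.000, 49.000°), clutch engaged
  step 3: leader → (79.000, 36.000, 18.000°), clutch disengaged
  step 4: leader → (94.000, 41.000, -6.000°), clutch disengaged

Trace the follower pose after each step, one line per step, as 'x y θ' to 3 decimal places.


29.500 -26.000 41.500
34.000 -7.000 27.000
36.000 18.000 44.500
36.000 18.000 44.500
36.000 18.000 44.500

step 0: Δleader=(18.000, -22.000, 18.000°), engaged; cmd=(8.500, -22.000, 9.500°) → follower=(29.500, -26.000, 41.500°)
step 1: Δleader=(10.000, 19.000, -30.000°), engaged; cmd=(4.500, 19.000, -14.500°) → follower=(34.000, -7.000, 27.000°)
step 2: Δleader=(5.000, 25.000, 34.000°), engaged; cmd=(2.000, 25.000, 17.500°) → follower=(36.000, 18.000, 44.500°)
step 3: Δleader=(4.000, 23.000, -31.000°), disengaged; cmd=(0,0,0) → follower holds at (36.000, 18.000, 44.500°)
step 4: Δleader=(15.000, 5.000, -24.000°), disengaged; cmd=(0,0,0) → follower holds at (36.000, 18.000, 44.500°)


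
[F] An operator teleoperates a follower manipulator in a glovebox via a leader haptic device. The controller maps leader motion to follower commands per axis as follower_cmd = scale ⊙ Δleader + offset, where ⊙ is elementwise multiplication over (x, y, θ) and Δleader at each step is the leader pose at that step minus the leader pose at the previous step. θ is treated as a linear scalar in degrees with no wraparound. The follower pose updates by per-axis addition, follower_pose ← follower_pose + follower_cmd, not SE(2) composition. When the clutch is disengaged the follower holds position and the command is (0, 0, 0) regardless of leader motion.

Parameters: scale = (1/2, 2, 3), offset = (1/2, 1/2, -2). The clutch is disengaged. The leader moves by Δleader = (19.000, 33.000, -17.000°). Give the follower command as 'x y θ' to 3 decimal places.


clutch disengaged → follower holds; cmd = (0, 0, 0)

0.000 0.000 0.000


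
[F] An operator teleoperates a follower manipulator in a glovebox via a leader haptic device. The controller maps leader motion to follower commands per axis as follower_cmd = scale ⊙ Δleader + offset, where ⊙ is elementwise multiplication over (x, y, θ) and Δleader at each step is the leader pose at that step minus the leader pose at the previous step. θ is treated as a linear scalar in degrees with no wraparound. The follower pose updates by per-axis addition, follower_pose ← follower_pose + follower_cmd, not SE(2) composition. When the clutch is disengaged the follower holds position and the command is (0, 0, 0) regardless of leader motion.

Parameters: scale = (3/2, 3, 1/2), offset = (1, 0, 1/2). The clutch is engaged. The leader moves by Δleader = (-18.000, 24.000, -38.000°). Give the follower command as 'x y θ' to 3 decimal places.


axis x: 3/2·-18.000 + 1 = -26.000
axis y: 3·24.000 + 0 = 72.000
axis θ: 1/2·-38.000 + 1/2 = -18.500

-26.000 72.000 -18.500


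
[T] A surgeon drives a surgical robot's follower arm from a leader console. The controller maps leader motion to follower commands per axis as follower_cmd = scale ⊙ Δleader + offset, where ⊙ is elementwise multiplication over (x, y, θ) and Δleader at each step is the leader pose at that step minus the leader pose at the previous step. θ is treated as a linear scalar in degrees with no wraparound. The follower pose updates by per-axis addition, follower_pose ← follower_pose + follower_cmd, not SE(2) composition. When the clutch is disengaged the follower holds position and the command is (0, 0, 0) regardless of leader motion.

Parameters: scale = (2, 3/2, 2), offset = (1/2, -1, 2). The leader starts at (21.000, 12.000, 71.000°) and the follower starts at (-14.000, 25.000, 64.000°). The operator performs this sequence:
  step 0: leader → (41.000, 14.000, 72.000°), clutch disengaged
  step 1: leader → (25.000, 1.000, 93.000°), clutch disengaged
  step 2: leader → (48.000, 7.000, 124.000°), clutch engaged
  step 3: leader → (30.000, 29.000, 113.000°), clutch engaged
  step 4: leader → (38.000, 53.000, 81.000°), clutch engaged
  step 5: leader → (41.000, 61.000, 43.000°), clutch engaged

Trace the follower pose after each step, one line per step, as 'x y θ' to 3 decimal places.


step 0: Δleader=(20.000, 2.000, 1.000°), disengaged; cmd=(0,0,0) → follower holds at (-14.000, 25.000, 64.000°)
step 1: Δleader=(-16.000, -13.000, 21.000°), disengaged; cmd=(0,0,0) → follower holds at (-14.000, 25.000, 64.000°)
step 2: Δleader=(23.000, 6.000, 31.000°), engaged; cmd=(46.500, 8.000, 64.000°) → follower=(32.500, 33.000, 128.000°)
step 3: Δleader=(-18.000, 22.000, -11.000°), engaged; cmd=(-35.500, 32.000, -20.000°) → follower=(-3.000, 65.000, 108.000°)
step 4: Δleader=(8.000, 24.000, -32.000°), engaged; cmd=(16.500, 35.000, -62.000°) → follower=(13.500, 100.000, 46.000°)
step 5: Δleader=(3.000, 8.000, -38.000°), engaged; cmd=(6.500, 11.000, -74.000°) → follower=(20.000, 111.000, -28.000°)

-14.000 25.000 64.000
-14.000 25.000 64.000
32.500 33.000 128.000
-3.000 65.000 108.000
13.500 100.000 46.000
20.000 111.000 -28.000


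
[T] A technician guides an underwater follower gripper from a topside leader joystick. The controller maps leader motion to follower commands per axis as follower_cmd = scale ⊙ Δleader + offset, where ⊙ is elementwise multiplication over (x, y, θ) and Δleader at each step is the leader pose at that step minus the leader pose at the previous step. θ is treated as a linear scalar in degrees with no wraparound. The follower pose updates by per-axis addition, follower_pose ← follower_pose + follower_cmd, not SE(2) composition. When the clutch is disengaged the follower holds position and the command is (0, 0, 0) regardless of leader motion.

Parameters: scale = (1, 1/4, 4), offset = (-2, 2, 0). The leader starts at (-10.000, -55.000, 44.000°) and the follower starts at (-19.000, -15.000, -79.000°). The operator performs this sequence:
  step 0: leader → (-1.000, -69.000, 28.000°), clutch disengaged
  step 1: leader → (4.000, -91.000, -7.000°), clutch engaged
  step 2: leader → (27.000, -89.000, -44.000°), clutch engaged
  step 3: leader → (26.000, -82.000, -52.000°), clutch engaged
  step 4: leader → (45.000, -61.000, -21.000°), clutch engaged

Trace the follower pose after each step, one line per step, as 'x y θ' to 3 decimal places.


step 0: Δleader=(9.000, -14.000, -16.000°), disengaged; cmd=(0,0,0) → follower holds at (-19.000, -15.000, -79.000°)
step 1: Δleader=(5.000, -22.000, -35.000°), engaged; cmd=(3.000, -3.500, -140.000°) → follower=(-16.000, -18.500, -219.000°)
step 2: Δleader=(23.000, 2.000, -37.000°), engaged; cmd=(21.000, 2.500, -148.000°) → follower=(5.000, -16.000, -367.000°)
step 3: Δleader=(-1.000, 7.000, -8.000°), engaged; cmd=(-3.000, 3.750, -32.000°) → follower=(2.000, -12.250, -399.000°)
step 4: Δleader=(19.000, 21.000, 31.000°), engaged; cmd=(17.000, 7.250, 124.000°) → follower=(19.000, -5.000, -275.000°)

-19.000 -15.000 -79.000
-16.000 -18.500 -219.000
5.000 -16.000 -367.000
2.000 -12.250 -399.000
19.000 -5.000 -275.000


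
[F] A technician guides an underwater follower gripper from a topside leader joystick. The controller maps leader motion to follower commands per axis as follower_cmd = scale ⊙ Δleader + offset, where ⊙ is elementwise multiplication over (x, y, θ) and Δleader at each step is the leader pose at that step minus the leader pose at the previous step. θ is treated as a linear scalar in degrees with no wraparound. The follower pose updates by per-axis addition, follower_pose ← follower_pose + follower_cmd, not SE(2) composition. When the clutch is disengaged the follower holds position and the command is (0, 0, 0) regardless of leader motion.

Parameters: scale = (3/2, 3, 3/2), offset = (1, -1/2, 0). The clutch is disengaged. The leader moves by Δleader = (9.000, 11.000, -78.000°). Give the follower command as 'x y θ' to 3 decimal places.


0.000 0.000 0.000

clutch disengaged → follower holds; cmd = (0, 0, 0)


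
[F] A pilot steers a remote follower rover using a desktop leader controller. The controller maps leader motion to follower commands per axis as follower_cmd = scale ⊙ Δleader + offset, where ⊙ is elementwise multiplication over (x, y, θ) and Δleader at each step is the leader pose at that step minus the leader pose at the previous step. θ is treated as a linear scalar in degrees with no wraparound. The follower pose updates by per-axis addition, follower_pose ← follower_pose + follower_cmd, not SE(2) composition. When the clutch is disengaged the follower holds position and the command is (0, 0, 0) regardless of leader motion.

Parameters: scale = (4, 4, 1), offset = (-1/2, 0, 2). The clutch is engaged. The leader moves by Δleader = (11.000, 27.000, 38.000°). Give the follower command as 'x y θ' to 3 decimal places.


43.500 108.000 40.000

axis x: 4·11.000 + -1/2 = 43.500
axis y: 4·27.000 + 0 = 108.000
axis θ: 1·38.000 + 2 = 40.000


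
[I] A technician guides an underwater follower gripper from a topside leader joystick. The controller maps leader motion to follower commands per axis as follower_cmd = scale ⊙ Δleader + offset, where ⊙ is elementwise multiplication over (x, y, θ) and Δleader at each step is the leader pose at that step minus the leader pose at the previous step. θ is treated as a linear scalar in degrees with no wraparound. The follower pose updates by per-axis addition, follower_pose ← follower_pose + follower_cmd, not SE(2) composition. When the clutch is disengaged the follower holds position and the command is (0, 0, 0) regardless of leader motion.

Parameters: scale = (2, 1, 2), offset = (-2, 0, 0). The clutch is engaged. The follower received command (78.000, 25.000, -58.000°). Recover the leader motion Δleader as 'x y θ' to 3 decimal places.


40.000 25.000 -29.000

axis x: (78.000 − -2) / (2) = 40.000
axis y: (25.000 − 0) / (1) = 25.000
axis θ: (-58.000 − 0) / (2) = -29.000


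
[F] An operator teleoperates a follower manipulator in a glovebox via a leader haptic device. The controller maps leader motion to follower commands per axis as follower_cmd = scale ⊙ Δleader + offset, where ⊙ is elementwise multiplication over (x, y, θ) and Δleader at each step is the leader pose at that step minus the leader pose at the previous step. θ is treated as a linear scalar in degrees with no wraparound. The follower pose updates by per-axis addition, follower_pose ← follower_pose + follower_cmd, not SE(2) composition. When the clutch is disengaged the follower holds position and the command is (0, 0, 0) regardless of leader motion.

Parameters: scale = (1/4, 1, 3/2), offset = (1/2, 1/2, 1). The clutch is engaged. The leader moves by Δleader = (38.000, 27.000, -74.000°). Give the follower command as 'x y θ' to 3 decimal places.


axis x: 1/4·38.000 + 1/2 = 10.000
axis y: 1·27.000 + 1/2 = 27.500
axis θ: 3/2·-74.000 + 1 = -110.000

10.000 27.500 -110.000


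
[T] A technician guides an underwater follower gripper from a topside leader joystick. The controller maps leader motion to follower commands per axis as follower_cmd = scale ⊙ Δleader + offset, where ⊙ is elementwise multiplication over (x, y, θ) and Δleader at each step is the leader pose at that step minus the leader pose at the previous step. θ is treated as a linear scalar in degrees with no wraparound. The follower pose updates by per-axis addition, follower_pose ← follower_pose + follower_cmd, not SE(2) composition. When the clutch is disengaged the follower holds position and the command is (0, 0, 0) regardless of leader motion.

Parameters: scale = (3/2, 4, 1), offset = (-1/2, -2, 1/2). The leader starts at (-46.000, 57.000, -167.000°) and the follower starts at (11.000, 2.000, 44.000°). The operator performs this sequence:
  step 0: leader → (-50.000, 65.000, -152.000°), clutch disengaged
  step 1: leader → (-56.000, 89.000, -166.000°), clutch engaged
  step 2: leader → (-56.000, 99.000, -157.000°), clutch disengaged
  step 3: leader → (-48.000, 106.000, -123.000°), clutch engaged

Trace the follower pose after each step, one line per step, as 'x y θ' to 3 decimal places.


11.000 2.000 44.000
1.500 96.000 30.500
1.500 96.000 30.500
13.000 122.000 65.000

step 0: Δleader=(-4.000, 8.000, 15.000°), disengaged; cmd=(0,0,0) → follower holds at (11.000, 2.000, 44.000°)
step 1: Δleader=(-6.000, 24.000, -14.000°), engaged; cmd=(-9.500, 94.000, -13.500°) → follower=(1.500, 96.000, 30.500°)
step 2: Δleader=(0.000, 10.000, 9.000°), disengaged; cmd=(0,0,0) → follower holds at (1.500, 96.000, 30.500°)
step 3: Δleader=(8.000, 7.000, 34.000°), engaged; cmd=(11.500, 26.000, 34.500°) → follower=(13.000, 122.000, 65.000°)


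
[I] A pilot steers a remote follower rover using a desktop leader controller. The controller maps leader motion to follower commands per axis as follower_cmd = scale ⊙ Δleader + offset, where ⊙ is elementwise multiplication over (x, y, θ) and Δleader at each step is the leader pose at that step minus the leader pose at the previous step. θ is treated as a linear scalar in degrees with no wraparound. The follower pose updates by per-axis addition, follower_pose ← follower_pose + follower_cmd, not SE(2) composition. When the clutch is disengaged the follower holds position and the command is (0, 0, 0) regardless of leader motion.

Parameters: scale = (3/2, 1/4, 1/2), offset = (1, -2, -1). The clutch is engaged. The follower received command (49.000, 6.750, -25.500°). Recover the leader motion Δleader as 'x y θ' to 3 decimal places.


axis x: (49.000 − 1) / (3/2) = 32.000
axis y: (6.750 − -2) / (1/4) = 35.000
axis θ: (-25.500 − -1) / (1/2) = -49.000

32.000 35.000 -49.000


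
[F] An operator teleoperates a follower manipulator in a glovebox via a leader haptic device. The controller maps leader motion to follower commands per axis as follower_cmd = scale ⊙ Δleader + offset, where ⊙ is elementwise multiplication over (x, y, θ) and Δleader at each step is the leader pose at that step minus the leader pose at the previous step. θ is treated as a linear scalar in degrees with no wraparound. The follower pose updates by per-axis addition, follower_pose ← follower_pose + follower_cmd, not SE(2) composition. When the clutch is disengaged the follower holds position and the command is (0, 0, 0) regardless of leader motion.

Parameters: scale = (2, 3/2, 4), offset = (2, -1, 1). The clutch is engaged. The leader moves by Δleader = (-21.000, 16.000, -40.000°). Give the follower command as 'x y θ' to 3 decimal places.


axis x: 2·-21.000 + 2 = -40.000
axis y: 3/2·16.000 + -1 = 23.000
axis θ: 4·-40.000 + 1 = -159.000

-40.000 23.000 -159.000


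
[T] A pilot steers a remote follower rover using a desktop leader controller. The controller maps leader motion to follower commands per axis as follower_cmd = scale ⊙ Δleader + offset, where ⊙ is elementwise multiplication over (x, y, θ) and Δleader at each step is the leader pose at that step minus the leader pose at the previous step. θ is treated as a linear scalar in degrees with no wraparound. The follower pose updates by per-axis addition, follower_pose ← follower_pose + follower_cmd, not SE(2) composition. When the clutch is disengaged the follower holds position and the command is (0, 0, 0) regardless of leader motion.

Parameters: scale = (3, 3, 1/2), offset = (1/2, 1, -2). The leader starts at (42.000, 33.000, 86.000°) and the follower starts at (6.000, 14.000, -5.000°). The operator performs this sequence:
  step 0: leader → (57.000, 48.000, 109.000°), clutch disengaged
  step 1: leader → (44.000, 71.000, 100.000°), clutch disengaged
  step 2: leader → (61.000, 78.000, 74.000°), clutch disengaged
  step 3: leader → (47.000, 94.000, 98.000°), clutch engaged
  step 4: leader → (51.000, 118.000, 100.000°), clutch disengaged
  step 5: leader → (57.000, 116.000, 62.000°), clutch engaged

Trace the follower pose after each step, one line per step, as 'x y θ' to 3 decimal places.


step 0: Δleader=(15.000, 15.000, 23.000°), disengaged; cmd=(0,0,0) → follower holds at (6.000, 14.000, -5.000°)
step 1: Δleader=(-13.000, 23.000, -9.000°), disengaged; cmd=(0,0,0) → follower holds at (6.000, 14.000, -5.000°)
step 2: Δleader=(17.000, 7.000, -26.000°), disengaged; cmd=(0,0,0) → follower holds at (6.000, 14.000, -5.000°)
step 3: Δleader=(-14.000, 16.000, 24.000°), engaged; cmd=(-41.500, 49.000, 10.000°) → follower=(-35.500, 63.000, 5.000°)
step 4: Δleader=(4.000, 24.000, 2.000°), disengaged; cmd=(0,0,0) → follower holds at (-35.500, 63.000, 5.000°)
step 5: Δleader=(6.000, -2.000, -38.000°), engaged; cmd=(18.500, -5.000, -21.000°) → follower=(-17.000, 58.000, -16.000°)

6.000 14.000 -5.000
6.000 14.000 -5.000
6.000 14.000 -5.000
-35.500 63.000 5.000
-35.500 63.000 5.000
-17.000 58.000 -16.000


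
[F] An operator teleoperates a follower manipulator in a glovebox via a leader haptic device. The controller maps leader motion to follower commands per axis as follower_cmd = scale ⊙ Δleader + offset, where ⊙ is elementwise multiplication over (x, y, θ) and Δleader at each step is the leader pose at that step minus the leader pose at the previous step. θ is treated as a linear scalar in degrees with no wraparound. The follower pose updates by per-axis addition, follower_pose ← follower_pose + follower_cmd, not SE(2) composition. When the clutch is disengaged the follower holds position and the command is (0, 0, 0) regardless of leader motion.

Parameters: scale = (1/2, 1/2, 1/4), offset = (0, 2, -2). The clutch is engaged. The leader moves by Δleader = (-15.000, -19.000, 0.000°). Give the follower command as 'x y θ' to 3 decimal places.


axis x: 1/2·-15.000 + 0 = -7.500
axis y: 1/2·-19.000 + 2 = -7.500
axis θ: 1/4·0.000 + -2 = -2.000

-7.500 -7.500 -2.000


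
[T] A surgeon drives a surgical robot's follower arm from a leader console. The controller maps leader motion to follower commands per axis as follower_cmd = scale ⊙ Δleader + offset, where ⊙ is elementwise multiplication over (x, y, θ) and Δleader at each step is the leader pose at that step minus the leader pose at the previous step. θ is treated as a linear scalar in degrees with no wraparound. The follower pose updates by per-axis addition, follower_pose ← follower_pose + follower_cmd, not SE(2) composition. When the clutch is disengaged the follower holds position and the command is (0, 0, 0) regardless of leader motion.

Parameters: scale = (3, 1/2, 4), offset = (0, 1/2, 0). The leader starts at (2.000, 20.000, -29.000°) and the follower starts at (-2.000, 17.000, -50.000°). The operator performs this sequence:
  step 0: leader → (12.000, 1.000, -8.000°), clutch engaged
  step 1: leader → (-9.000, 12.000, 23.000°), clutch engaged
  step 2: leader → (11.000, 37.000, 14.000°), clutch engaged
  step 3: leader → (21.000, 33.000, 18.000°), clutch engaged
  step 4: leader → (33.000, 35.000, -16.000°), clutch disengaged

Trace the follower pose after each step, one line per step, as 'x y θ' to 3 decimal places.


28.000 8.000 34.000
-35.000 14.000 158.000
25.000 27.000 122.000
55.000 25.500 138.000
55.000 25.500 138.000

step 0: Δleader=(10.000, -19.000, 21.000°), engaged; cmd=(30.000, -9.000, 84.000°) → follower=(28.000, 8.000, 34.000°)
step 1: Δleader=(-21.000, 11.000, 31.000°), engaged; cmd=(-63.000, 6.000, 124.000°) → follower=(-35.000, 14.000, 158.000°)
step 2: Δleader=(20.000, 25.000, -9.000°), engaged; cmd=(60.000, 13.000, -36.000°) → follower=(25.000, 27.000, 122.000°)
step 3: Δleader=(10.000, -4.000, 4.000°), engaged; cmd=(30.000, -1.500, 16.000°) → follower=(55.000, 25.500, 138.000°)
step 4: Δleader=(12.000, 2.000, -34.000°), disengaged; cmd=(0,0,0) → follower holds at (55.000, 25.500, 138.000°)


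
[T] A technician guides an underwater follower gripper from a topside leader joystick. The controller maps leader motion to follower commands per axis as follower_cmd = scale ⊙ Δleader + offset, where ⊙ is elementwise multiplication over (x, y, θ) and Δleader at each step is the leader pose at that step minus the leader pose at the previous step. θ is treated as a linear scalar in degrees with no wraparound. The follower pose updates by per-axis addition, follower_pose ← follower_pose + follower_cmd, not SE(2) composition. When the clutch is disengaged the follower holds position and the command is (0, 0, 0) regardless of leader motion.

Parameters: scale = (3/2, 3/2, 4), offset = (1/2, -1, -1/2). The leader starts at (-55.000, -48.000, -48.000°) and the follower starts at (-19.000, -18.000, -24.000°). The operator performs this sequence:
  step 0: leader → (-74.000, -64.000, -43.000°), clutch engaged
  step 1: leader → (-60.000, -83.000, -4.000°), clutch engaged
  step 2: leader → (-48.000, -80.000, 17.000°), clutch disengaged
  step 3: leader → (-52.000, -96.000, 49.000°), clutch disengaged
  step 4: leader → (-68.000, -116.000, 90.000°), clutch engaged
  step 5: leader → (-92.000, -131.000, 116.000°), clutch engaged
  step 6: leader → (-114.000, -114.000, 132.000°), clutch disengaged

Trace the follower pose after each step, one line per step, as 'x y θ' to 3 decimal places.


step 0: Δleader=(-19.000, -16.000, 5.000°), engaged; cmd=(-28.000, -25.000, 19.500°) → follower=(-47.000, -43.000, -4.500°)
step 1: Δleader=(14.000, -19.000, 39.000°), engaged; cmd=(21.500, -29.500, 155.500°) → follower=(-25.500, -72.500, 151.000°)
step 2: Δleader=(12.000, 3.000, 21.000°), disengaged; cmd=(0,0,0) → follower holds at (-25.500, -72.500, 151.000°)
step 3: Δleader=(-4.000, -16.000, 32.000°), disengaged; cmd=(0,0,0) → follower holds at (-25.500, -72.500, 151.000°)
step 4: Δleader=(-16.000, -20.000, 41.000°), engaged; cmd=(-23.500, -31.000, 163.500°) → follower=(-49.000, -103.500, 314.500°)
step 5: Δleader=(-24.000, -15.000, 26.000°), engaged; cmd=(-35.500, -23.500, 103.500°) → follower=(-84.500, -127.000, 418.000°)
step 6: Δleader=(-22.000, 17.000, 16.000°), disengaged; cmd=(0,0,0) → follower holds at (-84.500, -127.000, 418.000°)

-47.000 -43.000 -4.500
-25.500 -72.500 151.000
-25.500 -72.500 151.000
-25.500 -72.500 151.000
-49.000 -103.500 314.500
-84.500 -127.000 418.000
-84.500 -127.000 418.000


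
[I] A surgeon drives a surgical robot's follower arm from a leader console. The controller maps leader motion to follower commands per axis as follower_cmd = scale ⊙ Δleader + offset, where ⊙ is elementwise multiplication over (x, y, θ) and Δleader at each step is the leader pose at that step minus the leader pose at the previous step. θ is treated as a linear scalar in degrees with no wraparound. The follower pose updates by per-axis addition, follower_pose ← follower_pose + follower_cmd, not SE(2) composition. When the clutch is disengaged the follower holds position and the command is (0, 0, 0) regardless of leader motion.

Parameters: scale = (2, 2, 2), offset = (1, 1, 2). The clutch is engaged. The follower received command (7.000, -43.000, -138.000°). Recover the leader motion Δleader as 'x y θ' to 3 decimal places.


axis x: (7.000 − 1) / (2) = 3.000
axis y: (-43.000 − 1) / (2) = -22.000
axis θ: (-138.000 − 2) / (2) = -70.000

3.000 -22.000 -70.000


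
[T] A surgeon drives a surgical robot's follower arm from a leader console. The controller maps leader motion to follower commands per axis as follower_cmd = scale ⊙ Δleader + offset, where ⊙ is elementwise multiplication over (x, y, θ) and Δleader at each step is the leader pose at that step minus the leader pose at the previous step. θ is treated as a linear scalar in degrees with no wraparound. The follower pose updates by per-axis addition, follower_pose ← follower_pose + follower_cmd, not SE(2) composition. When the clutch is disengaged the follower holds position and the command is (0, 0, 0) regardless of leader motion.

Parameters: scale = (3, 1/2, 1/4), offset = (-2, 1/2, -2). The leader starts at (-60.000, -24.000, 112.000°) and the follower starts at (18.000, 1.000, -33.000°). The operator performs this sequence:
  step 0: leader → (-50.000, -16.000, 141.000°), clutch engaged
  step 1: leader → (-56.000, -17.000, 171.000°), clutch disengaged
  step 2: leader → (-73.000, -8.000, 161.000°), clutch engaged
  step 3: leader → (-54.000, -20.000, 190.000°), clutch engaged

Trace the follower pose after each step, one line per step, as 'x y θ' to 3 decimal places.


step 0: Δleader=(10.000, 8.000, 29.000°), engaged; cmd=(28.000, 4.500, 5.250°) → follower=(46.000, 5.500, -27.750°)
step 1: Δleader=(-6.000, -1.000, 30.000°), disengaged; cmd=(0,0,0) → follower holds at (46.000, 5.500, -27.750°)
step 2: Δleader=(-17.000, 9.000, -10.000°), engaged; cmd=(-53.000, 5.000, -4.500°) → follower=(-7.000, 10.500, -32.250°)
step 3: Δleader=(19.000, -12.000, 29.000°), engaged; cmd=(55.000, -5.500, 5.250°) → follower=(48.000, 5.000, -27.000°)

46.000 5.500 -27.750
46.000 5.500 -27.750
-7.000 10.500 -32.250
48.000 5.000 -27.000


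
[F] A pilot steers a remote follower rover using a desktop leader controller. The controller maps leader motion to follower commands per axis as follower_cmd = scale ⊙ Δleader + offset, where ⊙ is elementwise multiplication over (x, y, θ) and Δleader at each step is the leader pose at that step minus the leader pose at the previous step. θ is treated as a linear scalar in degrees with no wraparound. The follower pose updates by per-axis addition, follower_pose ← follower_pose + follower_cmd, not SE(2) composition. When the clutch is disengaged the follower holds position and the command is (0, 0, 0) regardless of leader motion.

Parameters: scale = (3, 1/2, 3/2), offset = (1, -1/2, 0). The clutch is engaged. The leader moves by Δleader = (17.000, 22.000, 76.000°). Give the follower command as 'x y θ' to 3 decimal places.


52.000 10.500 114.000

axis x: 3·17.000 + 1 = 52.000
axis y: 1/2·22.000 + -1/2 = 10.500
axis θ: 3/2·76.000 + 0 = 114.000


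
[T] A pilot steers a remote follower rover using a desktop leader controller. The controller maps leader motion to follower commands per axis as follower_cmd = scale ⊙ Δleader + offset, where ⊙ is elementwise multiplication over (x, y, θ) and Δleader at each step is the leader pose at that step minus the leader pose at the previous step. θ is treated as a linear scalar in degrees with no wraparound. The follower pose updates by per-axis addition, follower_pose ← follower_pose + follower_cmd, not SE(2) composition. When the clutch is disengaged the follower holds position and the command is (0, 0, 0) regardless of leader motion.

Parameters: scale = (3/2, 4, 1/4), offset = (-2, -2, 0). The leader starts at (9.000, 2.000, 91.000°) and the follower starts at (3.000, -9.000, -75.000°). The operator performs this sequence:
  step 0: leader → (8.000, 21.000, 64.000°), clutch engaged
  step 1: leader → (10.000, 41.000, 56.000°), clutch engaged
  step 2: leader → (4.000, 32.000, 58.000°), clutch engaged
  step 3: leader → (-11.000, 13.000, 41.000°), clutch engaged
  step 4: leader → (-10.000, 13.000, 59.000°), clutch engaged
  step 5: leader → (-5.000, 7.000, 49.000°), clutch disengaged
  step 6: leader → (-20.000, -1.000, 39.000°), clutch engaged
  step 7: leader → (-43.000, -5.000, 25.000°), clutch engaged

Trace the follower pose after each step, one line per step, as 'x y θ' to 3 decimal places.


-0.500 65.000 -81.750
0.500 143.000 -83.750
-10.500 105.000 -83.250
-35.000 27.000 -87.500
-35.500 25.000 -83.000
-35.500 25.000 -83.000
-60.000 -9.000 -85.500
-96.500 -27.000 -89.000

step 0: Δleader=(-1.000, 19.000, -27.000°), engaged; cmd=(-3.500, 74.000, -6.750°) → follower=(-0.500, 65.000, -81.750°)
step 1: Δleader=(2.000, 20.000, -8.000°), engaged; cmd=(1.000, 78.000, -2.000°) → follower=(0.500, 143.000, -83.750°)
step 2: Δleader=(-6.000, -9.000, 2.000°), engaged; cmd=(-11.000, -38.000, 0.500°) → follower=(-10.500, 105.000, -83.250°)
step 3: Δleader=(-15.000, -19.000, -17.000°), engaged; cmd=(-24.500, -78.000, -4.250°) → follower=(-35.000, 27.000, -87.500°)
step 4: Δleader=(1.000, 0.000, 18.000°), engaged; cmd=(-0.500, -2.000, 4.500°) → follower=(-35.500, 25.000, -83.000°)
step 5: Δleader=(5.000, -6.000, -10.000°), disengaged; cmd=(0,0,0) → follower holds at (-35.500, 25.000, -83.000°)
step 6: Δleader=(-15.000, -8.000, -10.000°), engaged; cmd=(-24.500, -34.000, -2.500°) → follower=(-60.000, -9.000, -85.500°)
step 7: Δleader=(-23.000, -4.000, -14.000°), engaged; cmd=(-36.500, -18.000, -3.500°) → follower=(-96.500, -27.000, -89.000°)


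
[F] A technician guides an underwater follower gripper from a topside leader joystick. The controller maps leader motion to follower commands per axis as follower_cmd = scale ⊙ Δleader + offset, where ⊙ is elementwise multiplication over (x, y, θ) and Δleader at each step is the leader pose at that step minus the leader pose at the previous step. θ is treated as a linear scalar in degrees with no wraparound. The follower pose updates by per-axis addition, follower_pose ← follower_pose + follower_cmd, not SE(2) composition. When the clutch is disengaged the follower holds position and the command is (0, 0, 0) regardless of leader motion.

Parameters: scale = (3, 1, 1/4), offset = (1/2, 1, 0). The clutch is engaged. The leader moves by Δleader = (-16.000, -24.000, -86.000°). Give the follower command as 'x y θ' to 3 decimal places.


axis x: 3·-16.000 + 1/2 = -47.500
axis y: 1·-24.000 + 1 = -23.000
axis θ: 1/4·-86.000 + 0 = -21.500

-47.500 -23.000 -21.500


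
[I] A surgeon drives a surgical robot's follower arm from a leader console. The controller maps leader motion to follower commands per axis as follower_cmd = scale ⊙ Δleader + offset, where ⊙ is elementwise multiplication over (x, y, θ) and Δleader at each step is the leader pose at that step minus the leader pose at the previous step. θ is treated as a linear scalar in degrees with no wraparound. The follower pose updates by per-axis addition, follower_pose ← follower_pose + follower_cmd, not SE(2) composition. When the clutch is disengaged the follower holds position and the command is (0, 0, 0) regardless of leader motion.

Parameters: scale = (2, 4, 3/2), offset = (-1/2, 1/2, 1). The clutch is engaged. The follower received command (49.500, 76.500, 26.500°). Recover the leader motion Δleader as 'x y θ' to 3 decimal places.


25.000 19.000 17.000

axis x: (49.500 − -1/2) / (2) = 25.000
axis y: (76.500 − 1/2) / (4) = 19.000
axis θ: (26.500 − 1) / (3/2) = 17.000


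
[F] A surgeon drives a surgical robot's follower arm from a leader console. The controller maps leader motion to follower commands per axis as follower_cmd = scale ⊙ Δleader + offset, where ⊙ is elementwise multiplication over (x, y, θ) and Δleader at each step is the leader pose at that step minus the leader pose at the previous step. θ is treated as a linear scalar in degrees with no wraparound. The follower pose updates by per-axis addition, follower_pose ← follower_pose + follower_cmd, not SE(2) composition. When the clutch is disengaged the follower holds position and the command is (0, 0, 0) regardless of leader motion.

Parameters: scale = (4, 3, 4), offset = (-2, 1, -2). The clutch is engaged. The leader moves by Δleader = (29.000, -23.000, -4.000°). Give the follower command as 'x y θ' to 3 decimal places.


114.000 -68.000 -18.000

axis x: 4·29.000 + -2 = 114.000
axis y: 3·-23.000 + 1 = -68.000
axis θ: 4·-4.000 + -2 = -18.000


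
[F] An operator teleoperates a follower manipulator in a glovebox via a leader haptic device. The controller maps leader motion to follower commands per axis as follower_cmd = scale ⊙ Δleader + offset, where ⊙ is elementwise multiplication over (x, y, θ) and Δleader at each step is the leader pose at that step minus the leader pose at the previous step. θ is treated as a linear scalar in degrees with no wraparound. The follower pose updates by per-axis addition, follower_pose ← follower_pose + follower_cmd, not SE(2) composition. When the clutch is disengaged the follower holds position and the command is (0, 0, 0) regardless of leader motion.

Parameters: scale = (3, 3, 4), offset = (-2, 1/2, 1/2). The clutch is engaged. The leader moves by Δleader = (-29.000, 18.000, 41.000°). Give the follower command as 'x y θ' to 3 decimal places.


-89.000 54.500 164.500

axis x: 3·-29.000 + -2 = -89.000
axis y: 3·18.000 + 1/2 = 54.500
axis θ: 4·41.000 + 1/2 = 164.500


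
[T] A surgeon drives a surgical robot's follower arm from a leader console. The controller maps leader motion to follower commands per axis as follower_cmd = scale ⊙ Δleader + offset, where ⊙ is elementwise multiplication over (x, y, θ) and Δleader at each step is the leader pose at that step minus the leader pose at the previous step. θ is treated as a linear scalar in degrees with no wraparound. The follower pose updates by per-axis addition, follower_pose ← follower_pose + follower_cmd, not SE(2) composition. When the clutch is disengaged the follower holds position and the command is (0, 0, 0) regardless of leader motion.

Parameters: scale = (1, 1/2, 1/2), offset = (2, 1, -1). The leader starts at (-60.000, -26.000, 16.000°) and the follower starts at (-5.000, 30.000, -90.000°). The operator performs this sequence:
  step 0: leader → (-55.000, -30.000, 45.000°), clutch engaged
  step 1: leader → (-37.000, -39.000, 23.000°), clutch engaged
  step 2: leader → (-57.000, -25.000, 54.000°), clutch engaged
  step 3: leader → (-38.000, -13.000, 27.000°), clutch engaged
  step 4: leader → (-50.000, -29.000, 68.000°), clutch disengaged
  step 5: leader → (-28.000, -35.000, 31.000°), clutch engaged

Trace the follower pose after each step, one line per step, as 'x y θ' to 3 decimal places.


2.000 29.000 -76.500
22.000 25.500 -88.500
4.000 33.500 -74.000
25.000 40.500 -88.500
25.000 40.500 -88.500
49.000 38.500 -108.000

step 0: Δleader=(5.000, -4.000, 29.000°), engaged; cmd=(7.000, -1.000, 13.500°) → follower=(2.000, 29.000, -76.500°)
step 1: Δleader=(18.000, -9.000, -22.000°), engaged; cmd=(20.000, -3.500, -12.000°) → follower=(22.000, 25.500, -88.500°)
step 2: Δleader=(-20.000, 14.000, 31.000°), engaged; cmd=(-18.000, 8.000, 14.500°) → follower=(4.000, 33.500, -74.000°)
step 3: Δleader=(19.000, 12.000, -27.000°), engaged; cmd=(21.000, 7.000, -14.500°) → follower=(25.000, 40.500, -88.500°)
step 4: Δleader=(-12.000, -16.000, 41.000°), disengaged; cmd=(0,0,0) → follower holds at (25.000, 40.500, -88.500°)
step 5: Δleader=(22.000, -6.000, -37.000°), engaged; cmd=(24.000, -2.000, -19.500°) → follower=(49.000, 38.500, -108.000°)
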